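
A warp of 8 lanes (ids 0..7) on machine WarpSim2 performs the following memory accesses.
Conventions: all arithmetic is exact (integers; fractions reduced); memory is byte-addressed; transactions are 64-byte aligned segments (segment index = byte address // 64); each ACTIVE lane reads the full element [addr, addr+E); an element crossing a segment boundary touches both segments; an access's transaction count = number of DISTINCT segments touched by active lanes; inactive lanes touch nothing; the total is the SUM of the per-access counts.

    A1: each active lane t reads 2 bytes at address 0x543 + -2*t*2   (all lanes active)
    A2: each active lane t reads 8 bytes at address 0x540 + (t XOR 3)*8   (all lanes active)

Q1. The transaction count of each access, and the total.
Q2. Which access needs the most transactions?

A1: 2 transactions
A2: 1 transaction

Answer: 2,1; total 3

Answer: A1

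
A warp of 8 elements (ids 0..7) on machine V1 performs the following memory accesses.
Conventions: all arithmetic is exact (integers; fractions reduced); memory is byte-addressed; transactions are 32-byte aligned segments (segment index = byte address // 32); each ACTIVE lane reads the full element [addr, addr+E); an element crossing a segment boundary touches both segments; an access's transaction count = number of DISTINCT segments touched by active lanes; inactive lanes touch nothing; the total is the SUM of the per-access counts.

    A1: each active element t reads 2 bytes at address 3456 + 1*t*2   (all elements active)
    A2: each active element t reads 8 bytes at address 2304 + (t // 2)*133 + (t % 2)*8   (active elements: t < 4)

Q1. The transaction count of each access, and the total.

A1: 1 transaction
A2: 2 transactions

Answer: 1,2; total 3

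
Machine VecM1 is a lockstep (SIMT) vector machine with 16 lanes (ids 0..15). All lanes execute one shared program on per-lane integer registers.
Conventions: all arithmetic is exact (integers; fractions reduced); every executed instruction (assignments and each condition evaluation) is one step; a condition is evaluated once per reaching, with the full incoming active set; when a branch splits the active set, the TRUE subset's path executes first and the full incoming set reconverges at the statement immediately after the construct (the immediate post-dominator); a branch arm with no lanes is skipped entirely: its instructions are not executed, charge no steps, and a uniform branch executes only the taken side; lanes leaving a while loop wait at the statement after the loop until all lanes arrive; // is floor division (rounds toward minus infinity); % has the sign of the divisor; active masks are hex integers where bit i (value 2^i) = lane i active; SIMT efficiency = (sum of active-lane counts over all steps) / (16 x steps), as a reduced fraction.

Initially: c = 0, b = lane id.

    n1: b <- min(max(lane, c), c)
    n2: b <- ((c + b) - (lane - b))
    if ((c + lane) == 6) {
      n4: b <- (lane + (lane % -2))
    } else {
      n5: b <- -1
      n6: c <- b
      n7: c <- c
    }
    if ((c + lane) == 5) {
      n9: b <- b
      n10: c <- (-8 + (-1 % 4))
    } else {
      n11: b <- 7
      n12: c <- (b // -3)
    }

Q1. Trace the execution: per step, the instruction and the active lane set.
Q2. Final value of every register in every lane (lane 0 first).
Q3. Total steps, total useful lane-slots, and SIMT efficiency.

step 0: b <- min(max(lane, c), c)    0xffff
step 1: b <- ((c + b) - (lane - b))  0xffff
step 2: eval ((c + lane) == 6)       0xffff
step 3: b <- (lane + (lane % -2))    0x0040
step 4: b <- -1                      0xffbf
step 5: c <- b                       0xffbf
step 6: c <- c                       0xffbf
step 7: eval ((c + lane) == 5)       0xffff
step 8: b <- 7                       0xffff
step 9: c <- (b // -3)               0xffff

Answer: 10 steps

c: -3,-3,-3,-3,-3,-3,-3,-3,-3,-3,-3,-3,-3,-3,-3,-3
b: 7,7,7,7,7,7,7,7,7,7,7,7,7,7,7,7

steps = 10; useful = 142; efficiency = 142/160 = 71/80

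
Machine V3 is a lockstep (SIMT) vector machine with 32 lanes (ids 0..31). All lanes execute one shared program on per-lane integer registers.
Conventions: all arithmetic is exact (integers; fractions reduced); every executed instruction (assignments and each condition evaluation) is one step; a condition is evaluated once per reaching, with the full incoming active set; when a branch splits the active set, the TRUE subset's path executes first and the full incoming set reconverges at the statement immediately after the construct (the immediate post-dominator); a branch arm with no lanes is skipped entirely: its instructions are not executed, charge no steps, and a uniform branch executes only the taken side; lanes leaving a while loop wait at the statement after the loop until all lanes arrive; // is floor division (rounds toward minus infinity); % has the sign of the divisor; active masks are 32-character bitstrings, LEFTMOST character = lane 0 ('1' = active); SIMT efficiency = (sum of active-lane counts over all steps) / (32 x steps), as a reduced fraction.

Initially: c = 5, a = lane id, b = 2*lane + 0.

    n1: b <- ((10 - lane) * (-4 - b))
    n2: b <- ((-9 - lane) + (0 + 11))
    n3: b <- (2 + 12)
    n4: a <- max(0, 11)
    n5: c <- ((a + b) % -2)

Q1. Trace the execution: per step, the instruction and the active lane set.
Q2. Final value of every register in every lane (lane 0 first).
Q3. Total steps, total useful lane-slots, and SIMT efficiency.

step 0: b <- ((10 - lane) * (-4 - b)) 11111111111111111111111111111111
step 1: b <- ((-9 - lane) + (0 + 11)) 11111111111111111111111111111111
step 2: b <- (2 + 12)                11111111111111111111111111111111
step 3: a <- max(0, 11)              11111111111111111111111111111111
step 4: c <- ((a + b) % -2)          11111111111111111111111111111111

Answer: 5 steps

c: -1,-1,-1,-1,-1,-1,-1,-1,-1,-1,-1,-1,-1,-1,-1,-1,-1,-1,-1,-1,-1,-1,-1,-1,-1,-1,-1,-1,-1,-1,-1,-1
a: 11,11,11,11,11,11,11,11,11,11,11,11,11,11,11,11,11,11,11,11,11,11,11,11,11,11,11,11,11,11,11,11
b: 14,14,14,14,14,14,14,14,14,14,14,14,14,14,14,14,14,14,14,14,14,14,14,14,14,14,14,14,14,14,14,14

steps = 5; useful = 160; efficiency = 160/160 = 1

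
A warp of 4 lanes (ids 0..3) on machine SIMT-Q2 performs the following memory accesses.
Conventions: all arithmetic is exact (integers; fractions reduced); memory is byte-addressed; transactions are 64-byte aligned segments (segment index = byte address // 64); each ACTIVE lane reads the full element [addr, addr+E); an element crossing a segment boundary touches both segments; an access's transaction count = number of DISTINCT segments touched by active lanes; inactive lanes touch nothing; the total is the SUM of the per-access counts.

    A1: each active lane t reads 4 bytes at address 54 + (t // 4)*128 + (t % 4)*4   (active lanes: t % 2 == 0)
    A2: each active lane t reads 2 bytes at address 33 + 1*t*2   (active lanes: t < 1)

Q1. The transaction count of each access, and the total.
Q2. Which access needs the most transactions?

A1: 2 transactions
A2: 1 transaction

Answer: 2,1; total 3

Answer: A1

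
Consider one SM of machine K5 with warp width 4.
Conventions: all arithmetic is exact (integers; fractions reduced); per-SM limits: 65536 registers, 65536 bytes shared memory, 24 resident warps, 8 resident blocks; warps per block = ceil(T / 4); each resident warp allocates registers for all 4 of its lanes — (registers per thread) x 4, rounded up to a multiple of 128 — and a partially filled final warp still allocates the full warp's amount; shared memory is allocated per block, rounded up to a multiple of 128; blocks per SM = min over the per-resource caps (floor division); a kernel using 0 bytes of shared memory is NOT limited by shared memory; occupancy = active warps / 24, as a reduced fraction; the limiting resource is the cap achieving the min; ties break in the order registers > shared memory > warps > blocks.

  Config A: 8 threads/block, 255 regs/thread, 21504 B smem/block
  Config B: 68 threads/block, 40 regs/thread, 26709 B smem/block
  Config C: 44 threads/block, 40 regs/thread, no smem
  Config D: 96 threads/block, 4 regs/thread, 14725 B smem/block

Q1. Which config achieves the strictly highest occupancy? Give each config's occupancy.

occupancies: A 1/4, B 17/24, C 11/12, D 1

Answer: D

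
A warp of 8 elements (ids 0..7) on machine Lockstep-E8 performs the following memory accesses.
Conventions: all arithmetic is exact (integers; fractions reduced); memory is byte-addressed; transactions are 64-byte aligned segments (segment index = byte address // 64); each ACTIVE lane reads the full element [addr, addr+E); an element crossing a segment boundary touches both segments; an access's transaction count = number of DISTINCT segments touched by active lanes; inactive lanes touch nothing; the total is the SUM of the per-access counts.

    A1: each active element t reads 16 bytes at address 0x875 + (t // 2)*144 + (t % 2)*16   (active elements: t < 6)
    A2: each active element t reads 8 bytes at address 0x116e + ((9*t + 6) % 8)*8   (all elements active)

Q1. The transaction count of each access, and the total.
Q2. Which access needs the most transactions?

A1: 4 transactions
A2: 2 transactions

Answer: 4,2; total 6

Answer: A1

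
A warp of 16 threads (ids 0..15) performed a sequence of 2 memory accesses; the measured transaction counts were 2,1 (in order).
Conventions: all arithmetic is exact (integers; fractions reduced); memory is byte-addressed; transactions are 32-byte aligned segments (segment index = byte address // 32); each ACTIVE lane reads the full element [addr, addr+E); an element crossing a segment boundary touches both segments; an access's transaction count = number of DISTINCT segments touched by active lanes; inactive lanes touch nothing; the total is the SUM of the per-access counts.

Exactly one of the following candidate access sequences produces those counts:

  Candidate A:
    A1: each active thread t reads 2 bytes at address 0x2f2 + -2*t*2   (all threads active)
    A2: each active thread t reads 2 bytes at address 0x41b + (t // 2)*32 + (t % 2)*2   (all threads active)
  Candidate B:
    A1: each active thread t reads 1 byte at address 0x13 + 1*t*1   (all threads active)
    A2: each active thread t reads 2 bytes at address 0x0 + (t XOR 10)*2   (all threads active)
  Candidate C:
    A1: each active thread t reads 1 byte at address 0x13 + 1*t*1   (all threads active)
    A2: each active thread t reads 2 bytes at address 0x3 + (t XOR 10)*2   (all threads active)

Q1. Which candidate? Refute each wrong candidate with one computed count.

A: A1 gives 3 transactions, not 2
C: A2 gives 2 transactions, not 1
B: all counts match (2,1)

Answer: B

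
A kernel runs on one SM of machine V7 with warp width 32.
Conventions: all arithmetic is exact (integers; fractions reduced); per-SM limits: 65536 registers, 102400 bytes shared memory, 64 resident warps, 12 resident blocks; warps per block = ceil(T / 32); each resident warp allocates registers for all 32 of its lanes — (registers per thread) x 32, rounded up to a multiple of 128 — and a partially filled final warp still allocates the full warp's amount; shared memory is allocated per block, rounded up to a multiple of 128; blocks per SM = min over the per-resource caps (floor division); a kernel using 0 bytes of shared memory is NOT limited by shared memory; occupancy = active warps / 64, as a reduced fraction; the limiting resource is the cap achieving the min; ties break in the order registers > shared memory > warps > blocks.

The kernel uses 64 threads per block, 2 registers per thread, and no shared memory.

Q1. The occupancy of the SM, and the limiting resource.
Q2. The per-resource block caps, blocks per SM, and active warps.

Answer: occupancy 3/8, limited by blocks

registers: 256 blocks
shared memory: no limit (kernel uses none)
warps: 32 blocks
blocks: 12 blocks

Answer: 12 blocks, 24 active warps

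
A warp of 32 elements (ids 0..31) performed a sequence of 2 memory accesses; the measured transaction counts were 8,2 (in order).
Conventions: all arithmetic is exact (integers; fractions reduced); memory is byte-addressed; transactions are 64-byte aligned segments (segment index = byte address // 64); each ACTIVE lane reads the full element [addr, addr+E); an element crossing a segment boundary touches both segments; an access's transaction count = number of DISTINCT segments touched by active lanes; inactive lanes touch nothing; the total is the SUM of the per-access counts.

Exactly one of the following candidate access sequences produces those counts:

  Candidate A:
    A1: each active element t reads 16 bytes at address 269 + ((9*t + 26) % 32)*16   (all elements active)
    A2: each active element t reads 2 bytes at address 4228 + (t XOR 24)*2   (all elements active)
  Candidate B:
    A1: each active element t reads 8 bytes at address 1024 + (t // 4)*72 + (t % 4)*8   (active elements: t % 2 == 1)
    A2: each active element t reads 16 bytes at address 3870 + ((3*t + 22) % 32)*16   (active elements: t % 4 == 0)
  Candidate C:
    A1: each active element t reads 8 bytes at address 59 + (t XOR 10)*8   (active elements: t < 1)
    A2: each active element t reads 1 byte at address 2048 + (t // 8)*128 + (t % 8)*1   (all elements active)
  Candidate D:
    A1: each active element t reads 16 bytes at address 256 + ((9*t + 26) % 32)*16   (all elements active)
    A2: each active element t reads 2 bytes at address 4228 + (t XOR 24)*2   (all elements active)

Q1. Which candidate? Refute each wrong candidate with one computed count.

A: A1 gives 9 transactions, not 8
B: A1 gives 9 transactions, not 8
C: A1 gives 1 transaction, not 8
D: all counts match (8,2)

Answer: D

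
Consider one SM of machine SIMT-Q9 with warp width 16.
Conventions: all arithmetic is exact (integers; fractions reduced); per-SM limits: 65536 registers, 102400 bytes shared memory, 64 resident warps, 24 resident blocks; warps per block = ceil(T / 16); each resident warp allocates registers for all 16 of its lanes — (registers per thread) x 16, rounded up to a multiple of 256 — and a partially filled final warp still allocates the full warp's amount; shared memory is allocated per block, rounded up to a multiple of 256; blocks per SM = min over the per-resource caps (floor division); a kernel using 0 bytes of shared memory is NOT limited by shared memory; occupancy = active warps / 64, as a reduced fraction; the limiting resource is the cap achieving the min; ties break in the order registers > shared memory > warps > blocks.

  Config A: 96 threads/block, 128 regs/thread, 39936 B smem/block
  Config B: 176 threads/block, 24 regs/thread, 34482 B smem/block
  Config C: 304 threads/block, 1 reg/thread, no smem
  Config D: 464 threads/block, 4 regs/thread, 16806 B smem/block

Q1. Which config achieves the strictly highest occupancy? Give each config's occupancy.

occupancies: A 3/16, B 11/32, C 57/64, D 29/32

Answer: D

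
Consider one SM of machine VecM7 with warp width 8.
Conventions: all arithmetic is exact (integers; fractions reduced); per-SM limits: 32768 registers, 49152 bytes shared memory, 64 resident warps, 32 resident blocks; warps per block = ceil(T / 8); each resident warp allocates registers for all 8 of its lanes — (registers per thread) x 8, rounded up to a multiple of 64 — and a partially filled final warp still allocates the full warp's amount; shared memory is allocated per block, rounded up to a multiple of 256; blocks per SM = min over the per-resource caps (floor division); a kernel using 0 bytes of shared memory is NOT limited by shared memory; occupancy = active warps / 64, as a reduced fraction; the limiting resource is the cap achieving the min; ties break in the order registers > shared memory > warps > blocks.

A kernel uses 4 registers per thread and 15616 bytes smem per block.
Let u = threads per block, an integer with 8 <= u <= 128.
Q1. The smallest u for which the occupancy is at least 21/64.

Answer: u = 49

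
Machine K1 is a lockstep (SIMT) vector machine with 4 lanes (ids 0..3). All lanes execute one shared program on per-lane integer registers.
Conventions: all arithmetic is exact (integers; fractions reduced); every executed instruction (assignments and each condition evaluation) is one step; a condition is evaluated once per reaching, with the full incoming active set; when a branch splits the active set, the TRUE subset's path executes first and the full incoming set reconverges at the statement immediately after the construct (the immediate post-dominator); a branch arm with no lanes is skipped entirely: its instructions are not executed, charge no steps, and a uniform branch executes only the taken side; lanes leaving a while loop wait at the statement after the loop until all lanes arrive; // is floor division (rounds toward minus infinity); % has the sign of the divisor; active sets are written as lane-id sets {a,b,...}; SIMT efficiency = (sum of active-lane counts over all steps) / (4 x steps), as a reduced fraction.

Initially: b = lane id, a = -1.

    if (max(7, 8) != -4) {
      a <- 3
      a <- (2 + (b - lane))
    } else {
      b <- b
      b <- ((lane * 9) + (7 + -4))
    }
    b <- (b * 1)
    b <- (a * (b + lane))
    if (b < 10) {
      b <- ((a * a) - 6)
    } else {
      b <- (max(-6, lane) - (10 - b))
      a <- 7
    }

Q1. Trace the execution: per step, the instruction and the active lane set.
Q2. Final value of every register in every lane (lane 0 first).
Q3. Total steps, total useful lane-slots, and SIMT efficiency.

step 0: eval (max(7, 8) != -4)       {0,1,2,3}
step 1: a <- 3                       {0,1,2,3}
step 2: a <- (2 + (b - lane))        {0,1,2,3}
step 3: b <- (b * 1)                 {0,1,2,3}
step 4: b <- (a * (b + lane))        {0,1,2,3}
step 5: eval (b < 10)                {0,1,2,3}
step 6: b <- ((a * a) - 6)           {0,1,2}
step 7: b <- (max(-6, lane) - (10 - b)) {3}
step 8: a <- 7                       {3}

Answer: 9 steps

b: -2,-2,-2,5
a: 2,2,2,7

steps = 9; useful = 29; efficiency = 29/36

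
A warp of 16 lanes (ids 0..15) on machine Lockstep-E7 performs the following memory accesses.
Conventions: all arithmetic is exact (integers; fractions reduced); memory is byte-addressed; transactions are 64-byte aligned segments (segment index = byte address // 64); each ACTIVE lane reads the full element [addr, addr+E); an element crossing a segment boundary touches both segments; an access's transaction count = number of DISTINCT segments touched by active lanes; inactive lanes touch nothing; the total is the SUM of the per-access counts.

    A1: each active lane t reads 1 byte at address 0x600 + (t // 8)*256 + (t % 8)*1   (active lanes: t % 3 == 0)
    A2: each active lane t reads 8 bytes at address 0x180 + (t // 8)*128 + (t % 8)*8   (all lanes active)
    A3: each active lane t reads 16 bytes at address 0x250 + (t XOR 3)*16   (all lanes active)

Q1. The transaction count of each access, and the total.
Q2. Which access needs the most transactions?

A1: 2 transactions
A2: 2 transactions
A3: 5 transactions

Answer: 2,2,5; total 9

Answer: A3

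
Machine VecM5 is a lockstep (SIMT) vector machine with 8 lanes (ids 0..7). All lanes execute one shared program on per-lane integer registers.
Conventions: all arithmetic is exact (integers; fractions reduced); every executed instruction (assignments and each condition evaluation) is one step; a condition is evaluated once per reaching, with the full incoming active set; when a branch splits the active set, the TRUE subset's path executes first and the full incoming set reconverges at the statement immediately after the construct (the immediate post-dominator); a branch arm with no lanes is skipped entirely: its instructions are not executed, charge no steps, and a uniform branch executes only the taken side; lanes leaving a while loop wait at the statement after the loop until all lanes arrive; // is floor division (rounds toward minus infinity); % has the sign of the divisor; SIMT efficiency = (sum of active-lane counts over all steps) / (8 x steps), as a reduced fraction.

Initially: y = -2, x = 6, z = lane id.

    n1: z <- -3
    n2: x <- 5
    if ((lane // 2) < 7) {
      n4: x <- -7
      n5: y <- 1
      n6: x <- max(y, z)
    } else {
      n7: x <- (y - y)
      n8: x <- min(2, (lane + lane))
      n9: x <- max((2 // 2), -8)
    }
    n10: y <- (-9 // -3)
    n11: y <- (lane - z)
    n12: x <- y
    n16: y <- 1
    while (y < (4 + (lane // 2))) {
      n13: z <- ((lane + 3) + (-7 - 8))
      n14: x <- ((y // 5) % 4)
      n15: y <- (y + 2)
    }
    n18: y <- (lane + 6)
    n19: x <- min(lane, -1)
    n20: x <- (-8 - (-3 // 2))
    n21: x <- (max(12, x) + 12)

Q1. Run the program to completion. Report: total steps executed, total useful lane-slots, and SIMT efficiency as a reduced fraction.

Answer: 27 steps, 200 useful, 25/27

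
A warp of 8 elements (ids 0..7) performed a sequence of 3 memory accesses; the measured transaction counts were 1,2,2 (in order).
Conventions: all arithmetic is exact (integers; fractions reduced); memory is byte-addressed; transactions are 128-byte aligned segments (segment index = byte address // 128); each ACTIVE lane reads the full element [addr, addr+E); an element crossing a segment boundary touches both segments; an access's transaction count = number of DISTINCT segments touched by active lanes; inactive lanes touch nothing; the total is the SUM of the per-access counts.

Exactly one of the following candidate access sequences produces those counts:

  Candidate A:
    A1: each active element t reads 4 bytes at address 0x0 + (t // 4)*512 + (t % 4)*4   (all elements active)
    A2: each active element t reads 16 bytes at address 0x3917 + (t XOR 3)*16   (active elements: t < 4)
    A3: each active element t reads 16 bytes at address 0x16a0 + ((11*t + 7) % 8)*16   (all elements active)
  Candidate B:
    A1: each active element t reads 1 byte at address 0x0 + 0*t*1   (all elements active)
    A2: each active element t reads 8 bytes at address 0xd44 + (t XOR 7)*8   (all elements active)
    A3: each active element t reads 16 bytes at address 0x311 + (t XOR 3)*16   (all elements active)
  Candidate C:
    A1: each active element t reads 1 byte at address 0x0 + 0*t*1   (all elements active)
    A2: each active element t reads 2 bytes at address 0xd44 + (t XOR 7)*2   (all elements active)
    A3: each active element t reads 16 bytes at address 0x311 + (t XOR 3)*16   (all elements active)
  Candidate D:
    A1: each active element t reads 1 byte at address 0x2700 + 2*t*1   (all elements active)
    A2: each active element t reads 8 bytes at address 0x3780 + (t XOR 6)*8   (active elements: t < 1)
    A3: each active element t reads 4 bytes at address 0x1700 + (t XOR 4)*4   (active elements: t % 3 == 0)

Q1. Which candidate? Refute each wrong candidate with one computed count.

A: A1 gives 2 transactions, not 1
C: A2 gives 1 transaction, not 2
D: A2 gives 1 transaction, not 2
B: all counts match (1,2,2)

Answer: B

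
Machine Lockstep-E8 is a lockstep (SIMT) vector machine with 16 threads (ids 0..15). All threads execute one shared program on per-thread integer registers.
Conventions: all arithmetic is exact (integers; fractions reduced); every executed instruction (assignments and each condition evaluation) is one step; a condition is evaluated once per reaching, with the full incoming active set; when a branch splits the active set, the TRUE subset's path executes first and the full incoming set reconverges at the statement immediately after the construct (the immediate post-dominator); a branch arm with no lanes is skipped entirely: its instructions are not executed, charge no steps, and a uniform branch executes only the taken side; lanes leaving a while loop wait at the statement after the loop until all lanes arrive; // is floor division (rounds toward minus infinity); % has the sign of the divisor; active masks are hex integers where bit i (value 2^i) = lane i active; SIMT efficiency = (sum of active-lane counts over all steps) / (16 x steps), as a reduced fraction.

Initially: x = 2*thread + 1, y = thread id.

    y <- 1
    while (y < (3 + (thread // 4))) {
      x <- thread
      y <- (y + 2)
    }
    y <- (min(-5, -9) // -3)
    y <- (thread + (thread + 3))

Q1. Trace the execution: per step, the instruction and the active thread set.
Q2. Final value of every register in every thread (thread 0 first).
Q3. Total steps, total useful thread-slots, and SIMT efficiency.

step 0: y <- 1                       0xffff
step 1: eval (y < (3 + (thread // 4))) 0xffff
step 2: x <- thread                  0xffff
step 3: y <- (y + 2)                 0xffff
step 4: eval (y < (3 + (thread // 4))) 0xffff
step 5: x <- thread                  0xfff0
step 6: y <- (y + 2)                 0xfff0
step 7: eval (y < (3 + (thread // 4))) 0xfff0
step 8: x <- thread                  0xf000
step 9: y <- (y + 2)                 0xf000
step 10: eval (y < (3 + (thread // 4))) 0xf000
step 11: y <- (min(-5, -9) // -3)     0xffff
step 12: y <- (thread + (thread + 3)) 0xffff

Answer: 13 steps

x: 0,1,2,3,4,5,6,7,8,9,10,11,12,13,14,15
y: 3,5,7,9,11,13,15,17,19,21,23,25,27,29,31,33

steps = 13; useful = 160; efficiency = 160/208 = 10/13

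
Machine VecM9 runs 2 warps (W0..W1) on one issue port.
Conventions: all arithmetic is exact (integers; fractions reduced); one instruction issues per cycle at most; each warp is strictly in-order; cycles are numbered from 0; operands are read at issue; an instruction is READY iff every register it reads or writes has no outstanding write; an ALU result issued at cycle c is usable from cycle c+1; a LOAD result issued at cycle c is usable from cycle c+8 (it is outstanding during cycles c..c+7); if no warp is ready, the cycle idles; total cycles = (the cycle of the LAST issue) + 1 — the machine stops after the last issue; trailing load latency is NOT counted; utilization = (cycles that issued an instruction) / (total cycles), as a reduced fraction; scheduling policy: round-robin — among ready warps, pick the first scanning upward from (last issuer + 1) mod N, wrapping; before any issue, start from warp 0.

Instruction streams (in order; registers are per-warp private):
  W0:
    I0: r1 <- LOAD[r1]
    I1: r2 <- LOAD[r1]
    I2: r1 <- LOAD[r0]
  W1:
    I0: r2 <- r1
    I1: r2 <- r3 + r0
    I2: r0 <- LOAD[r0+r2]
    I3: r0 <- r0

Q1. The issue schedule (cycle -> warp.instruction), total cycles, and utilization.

cycle 0: W0.I0
cycle 1: W1.I0
cycle 2: W1.I1
cycle 3: W1.I2
cycle 4: idle
cycle 5: idle
cycle 6: idle
cycle 7: idle
cycle 8: W0.I1
cycle 9: W0.I2
cycle 10: idle
cycle 11: W1.I3

Answer: 12 cycles, utilization 7/12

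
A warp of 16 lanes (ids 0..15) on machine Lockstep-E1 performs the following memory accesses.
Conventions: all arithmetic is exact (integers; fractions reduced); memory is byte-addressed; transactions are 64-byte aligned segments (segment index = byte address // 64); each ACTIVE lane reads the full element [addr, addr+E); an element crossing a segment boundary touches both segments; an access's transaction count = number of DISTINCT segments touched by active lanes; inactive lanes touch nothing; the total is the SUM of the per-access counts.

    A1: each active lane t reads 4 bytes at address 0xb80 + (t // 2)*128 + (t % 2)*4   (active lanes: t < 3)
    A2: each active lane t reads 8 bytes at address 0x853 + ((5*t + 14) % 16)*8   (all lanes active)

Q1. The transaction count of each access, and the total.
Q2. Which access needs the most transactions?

A1: 2 transactions
A2: 3 transactions

Answer: 2,3; total 5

Answer: A2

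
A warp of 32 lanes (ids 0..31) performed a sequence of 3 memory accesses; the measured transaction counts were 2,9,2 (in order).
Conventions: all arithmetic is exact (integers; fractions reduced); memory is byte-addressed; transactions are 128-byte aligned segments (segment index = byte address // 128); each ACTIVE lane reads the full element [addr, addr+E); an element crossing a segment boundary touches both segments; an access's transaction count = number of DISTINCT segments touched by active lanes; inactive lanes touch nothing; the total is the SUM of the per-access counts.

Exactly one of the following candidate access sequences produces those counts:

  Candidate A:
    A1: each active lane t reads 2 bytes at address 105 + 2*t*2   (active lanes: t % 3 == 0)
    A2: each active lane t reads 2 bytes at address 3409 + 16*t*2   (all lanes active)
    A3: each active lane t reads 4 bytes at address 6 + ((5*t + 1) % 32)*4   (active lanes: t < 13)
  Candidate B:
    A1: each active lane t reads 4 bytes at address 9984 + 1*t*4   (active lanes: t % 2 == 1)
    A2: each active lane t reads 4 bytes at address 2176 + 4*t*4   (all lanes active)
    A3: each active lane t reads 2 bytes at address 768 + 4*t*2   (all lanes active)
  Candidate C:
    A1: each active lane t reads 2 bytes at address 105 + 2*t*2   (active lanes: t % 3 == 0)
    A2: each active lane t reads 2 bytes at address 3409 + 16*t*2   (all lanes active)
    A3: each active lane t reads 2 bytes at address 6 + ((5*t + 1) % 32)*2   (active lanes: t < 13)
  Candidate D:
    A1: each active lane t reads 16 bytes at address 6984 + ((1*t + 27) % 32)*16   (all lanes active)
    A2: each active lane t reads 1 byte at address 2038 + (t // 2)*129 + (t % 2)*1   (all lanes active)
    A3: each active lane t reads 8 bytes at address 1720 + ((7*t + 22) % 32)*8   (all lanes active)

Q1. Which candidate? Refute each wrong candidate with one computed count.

B: A1 gives 1 transaction, not 2
C: A3 gives 1 transaction, not 2
D: A1 gives 5 transactions, not 2
A: all counts match (2,9,2)

Answer: A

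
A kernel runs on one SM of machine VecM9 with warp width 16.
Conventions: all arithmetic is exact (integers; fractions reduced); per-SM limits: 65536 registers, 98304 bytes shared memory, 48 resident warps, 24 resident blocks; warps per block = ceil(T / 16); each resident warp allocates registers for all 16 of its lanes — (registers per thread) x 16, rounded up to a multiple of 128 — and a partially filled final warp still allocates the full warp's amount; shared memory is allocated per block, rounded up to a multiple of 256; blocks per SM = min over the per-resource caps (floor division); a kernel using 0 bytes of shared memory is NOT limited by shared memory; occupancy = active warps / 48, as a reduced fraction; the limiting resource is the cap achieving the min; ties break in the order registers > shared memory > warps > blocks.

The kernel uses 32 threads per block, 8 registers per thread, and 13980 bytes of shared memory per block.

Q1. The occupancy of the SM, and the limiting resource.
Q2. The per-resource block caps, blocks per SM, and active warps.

Answer: occupancy 1/4, limited by shared memory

registers: 256 blocks
shared memory: 6 blocks
warps: 24 blocks
blocks: 24 blocks

Answer: 6 blocks, 12 active warps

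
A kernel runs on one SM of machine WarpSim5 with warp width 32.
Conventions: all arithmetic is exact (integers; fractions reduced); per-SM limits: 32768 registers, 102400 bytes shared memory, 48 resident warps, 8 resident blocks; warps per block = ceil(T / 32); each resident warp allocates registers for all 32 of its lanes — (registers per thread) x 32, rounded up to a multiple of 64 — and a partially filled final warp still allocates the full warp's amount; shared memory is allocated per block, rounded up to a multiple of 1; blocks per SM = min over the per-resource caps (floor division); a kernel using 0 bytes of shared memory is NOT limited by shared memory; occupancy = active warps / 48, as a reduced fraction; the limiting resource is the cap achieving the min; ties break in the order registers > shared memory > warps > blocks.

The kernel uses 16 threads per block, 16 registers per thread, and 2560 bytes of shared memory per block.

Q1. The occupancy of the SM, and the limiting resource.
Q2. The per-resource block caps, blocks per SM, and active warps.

Answer: occupancy 1/6, limited by blocks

registers: 64 blocks
shared memory: 40 blocks
warps: 48 blocks
blocks: 8 blocks

Answer: 8 blocks, 8 active warps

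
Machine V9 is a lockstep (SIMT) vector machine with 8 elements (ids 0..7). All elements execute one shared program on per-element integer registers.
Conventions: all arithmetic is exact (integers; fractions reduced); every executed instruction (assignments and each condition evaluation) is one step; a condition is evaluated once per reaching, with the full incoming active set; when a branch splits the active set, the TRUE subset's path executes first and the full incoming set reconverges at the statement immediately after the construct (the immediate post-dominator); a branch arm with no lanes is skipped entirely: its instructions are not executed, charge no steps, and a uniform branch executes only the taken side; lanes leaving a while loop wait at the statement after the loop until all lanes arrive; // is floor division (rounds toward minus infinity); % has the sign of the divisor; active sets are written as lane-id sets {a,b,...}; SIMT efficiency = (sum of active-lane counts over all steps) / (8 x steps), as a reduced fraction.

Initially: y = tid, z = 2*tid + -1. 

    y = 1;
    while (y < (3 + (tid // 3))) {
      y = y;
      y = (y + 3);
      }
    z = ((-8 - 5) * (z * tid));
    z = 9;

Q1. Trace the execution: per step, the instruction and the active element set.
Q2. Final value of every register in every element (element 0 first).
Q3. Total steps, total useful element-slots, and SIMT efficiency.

step 0: y <- 1                       {0,1,2,3,4,5,6,7}
step 1: eval (y < (3 + (tid // 3)))  {0,1,2,3,4,5,6,7}
step 2: y <- y                       {0,1,2,3,4,5,6,7}
step 3: y <- (y + 3)                 {0,1,2,3,4,5,6,7}
step 4: eval (y < (3 + (tid // 3)))  {0,1,2,3,4,5,6,7}
step 5: y <- y                       {6,7}
step 6: y <- (y + 3)                 {6,7}
step 7: eval (y < (3 + (tid // 3)))  {6,7}
step 8: z <- ((-8 - 5) * (z * tid))  {0,1,2,3,4,5,6,7}
step 9: z <- 9                       {0,1,2,3,4,5,6,7}

Answer: 10 steps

y: 4,4,4,4,4,4,7,7
z: 9,9,9,9,9,9,9,9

steps = 10; useful = 62; efficiency = 62/80 = 31/40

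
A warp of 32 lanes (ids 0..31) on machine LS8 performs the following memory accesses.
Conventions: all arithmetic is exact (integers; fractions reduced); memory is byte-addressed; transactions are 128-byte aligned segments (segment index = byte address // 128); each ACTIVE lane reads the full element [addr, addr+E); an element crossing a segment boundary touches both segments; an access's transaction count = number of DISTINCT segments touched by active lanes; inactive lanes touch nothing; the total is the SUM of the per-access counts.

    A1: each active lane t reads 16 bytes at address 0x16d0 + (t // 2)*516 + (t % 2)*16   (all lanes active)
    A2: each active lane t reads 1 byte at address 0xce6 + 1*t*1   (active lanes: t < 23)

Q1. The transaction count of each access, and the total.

A1: 23 transactions
A2: 1 transaction

Answer: 23,1; total 24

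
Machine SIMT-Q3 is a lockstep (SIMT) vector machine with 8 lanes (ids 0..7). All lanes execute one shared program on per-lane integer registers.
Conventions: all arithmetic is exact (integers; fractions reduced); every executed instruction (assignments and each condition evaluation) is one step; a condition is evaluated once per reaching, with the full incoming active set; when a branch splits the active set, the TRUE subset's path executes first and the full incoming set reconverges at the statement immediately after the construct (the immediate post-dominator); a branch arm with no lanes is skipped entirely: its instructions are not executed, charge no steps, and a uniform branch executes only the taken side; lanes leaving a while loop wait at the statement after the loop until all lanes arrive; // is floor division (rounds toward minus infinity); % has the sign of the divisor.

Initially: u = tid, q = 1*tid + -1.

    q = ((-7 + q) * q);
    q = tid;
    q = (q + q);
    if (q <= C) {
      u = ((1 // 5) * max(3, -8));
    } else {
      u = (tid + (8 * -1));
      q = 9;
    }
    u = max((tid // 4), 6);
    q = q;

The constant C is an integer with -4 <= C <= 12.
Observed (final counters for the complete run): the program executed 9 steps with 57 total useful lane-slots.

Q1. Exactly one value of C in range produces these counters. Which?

Answer: C = 12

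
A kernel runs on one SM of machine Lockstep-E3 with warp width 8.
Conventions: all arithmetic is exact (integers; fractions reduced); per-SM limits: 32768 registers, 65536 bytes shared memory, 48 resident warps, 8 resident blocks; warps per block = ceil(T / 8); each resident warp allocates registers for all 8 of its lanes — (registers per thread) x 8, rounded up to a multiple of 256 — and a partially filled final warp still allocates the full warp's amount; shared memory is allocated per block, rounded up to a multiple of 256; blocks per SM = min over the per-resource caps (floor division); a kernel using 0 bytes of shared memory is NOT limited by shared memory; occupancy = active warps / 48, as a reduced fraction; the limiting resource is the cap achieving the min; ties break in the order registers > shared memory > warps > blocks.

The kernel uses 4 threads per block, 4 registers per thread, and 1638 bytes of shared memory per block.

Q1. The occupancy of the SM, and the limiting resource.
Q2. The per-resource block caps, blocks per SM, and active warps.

Answer: occupancy 1/6, limited by blocks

registers: 128 blocks
shared memory: 36 blocks
warps: 48 blocks
blocks: 8 blocks

Answer: 8 blocks, 8 active warps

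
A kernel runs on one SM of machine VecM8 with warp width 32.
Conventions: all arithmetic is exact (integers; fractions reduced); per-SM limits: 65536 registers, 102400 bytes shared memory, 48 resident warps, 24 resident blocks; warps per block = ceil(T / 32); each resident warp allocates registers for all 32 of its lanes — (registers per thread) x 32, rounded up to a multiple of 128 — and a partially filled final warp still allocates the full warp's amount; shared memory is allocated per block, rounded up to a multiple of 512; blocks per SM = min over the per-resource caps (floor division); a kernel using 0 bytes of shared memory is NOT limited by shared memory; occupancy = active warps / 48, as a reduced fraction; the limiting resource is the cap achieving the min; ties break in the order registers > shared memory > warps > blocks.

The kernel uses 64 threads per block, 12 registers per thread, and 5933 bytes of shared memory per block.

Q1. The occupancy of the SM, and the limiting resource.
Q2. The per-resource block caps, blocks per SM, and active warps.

Answer: occupancy 2/3, limited by shared memory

registers: 85 blocks
shared memory: 16 blocks
warps: 24 blocks
blocks: 24 blocks

Answer: 16 blocks, 32 active warps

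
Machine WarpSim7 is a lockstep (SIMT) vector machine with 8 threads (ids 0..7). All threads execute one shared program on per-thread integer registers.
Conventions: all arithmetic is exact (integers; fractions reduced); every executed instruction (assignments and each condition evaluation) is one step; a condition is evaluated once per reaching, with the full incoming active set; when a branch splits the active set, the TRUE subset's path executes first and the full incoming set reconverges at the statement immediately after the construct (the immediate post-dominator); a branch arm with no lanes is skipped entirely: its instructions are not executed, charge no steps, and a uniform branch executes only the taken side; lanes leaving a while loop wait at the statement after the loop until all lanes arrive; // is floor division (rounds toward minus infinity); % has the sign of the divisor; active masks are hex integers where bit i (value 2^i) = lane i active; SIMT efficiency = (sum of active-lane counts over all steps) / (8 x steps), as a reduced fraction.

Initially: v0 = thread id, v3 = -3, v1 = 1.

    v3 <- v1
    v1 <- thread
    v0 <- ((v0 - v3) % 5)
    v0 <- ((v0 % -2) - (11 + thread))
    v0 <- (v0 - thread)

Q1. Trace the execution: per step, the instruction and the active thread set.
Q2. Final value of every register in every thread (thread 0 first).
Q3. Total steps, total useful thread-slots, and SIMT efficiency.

step 0: v3 <- v1                     0xff
step 1: v1 <- thread                 0xff
step 2: v0 <- ((v0 - v3) % 5)        0xff
step 3: v0 <- ((v0 % -2) - (11 + thread)) 0xff
step 4: v0 <- (v0 - thread)          0xff

Answer: 5 steps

v0: -11,-13,-16,-17,-20,-21,-23,-26
v3: 1,1,1,1,1,1,1,1
v1: 0,1,2,3,4,5,6,7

steps = 5; useful = 40; efficiency = 40/40 = 1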